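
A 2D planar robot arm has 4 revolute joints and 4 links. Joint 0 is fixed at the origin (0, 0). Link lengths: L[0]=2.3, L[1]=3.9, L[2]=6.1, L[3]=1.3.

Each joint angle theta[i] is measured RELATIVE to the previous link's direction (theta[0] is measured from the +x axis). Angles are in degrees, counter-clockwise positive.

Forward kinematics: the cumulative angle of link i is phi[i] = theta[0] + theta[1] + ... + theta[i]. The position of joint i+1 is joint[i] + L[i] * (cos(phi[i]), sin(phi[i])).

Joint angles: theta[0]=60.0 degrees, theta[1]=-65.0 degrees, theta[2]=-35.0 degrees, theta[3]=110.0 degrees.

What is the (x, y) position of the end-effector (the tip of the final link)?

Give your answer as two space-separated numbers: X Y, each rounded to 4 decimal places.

Answer: 10.1527 -1.0475

Derivation:
joint[0] = (0.0000, 0.0000)  (base)
link 0: phi[0] = 60 = 60 deg
  cos(60 deg) = 0.5000, sin(60 deg) = 0.8660
  joint[1] = (0.0000, 0.0000) + 2.3 * (0.5000, 0.8660) = (0.0000 + 1.1500, 0.0000 + 1.9919) = (1.1500, 1.9919)
link 1: phi[1] = 60 + -65 = -5 deg
  cos(-5 deg) = 0.9962, sin(-5 deg) = -0.0872
  joint[2] = (1.1500, 1.9919) + 3.9 * (0.9962, -0.0872) = (1.1500 + 3.8852, 1.9919 + -0.3399) = (5.0352, 1.6520)
link 2: phi[2] = 60 + -65 + -35 = -40 deg
  cos(-40 deg) = 0.7660, sin(-40 deg) = -0.6428
  joint[3] = (5.0352, 1.6520) + 6.1 * (0.7660, -0.6428) = (5.0352 + 4.6729, 1.6520 + -3.9210) = (9.7080, -2.2691)
link 3: phi[3] = 60 + -65 + -35 + 110 = 70 deg
  cos(70 deg) = 0.3420, sin(70 deg) = 0.9397
  joint[4] = (9.7080, -2.2691) + 1.3 * (0.3420, 0.9397) = (9.7080 + 0.4446, -2.2691 + 1.2216) = (10.1527, -1.0475)
End effector: (10.1527, -1.0475)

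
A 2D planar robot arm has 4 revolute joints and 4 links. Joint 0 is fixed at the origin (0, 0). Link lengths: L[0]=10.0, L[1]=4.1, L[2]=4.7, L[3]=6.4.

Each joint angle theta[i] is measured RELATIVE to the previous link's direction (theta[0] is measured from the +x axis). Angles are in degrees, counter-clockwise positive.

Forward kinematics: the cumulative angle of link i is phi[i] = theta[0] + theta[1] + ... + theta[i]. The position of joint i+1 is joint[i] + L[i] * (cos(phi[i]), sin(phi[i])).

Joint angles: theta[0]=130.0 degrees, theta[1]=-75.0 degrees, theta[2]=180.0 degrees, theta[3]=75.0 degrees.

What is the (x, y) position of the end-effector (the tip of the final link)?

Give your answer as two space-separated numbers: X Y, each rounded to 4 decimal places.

joint[0] = (0.0000, 0.0000)  (base)
link 0: phi[0] = 130 = 130 deg
  cos(130 deg) = -0.6428, sin(130 deg) = 0.7660
  joint[1] = (0.0000, 0.0000) + 10 * (-0.6428, 0.7660) = (0.0000 + -6.4279, 0.0000 + 7.6604) = (-6.4279, 7.6604)
link 1: phi[1] = 130 + -75 = 55 deg
  cos(55 deg) = 0.5736, sin(55 deg) = 0.8192
  joint[2] = (-6.4279, 7.6604) + 4.1 * (0.5736, 0.8192) = (-6.4279 + 2.3517, 7.6604 + 3.3585) = (-4.0762, 11.0190)
link 2: phi[2] = 130 + -75 + 180 = 235 deg
  cos(235 deg) = -0.5736, sin(235 deg) = -0.8192
  joint[3] = (-4.0762, 11.0190) + 4.7 * (-0.5736, -0.8192) = (-4.0762 + -2.6958, 11.0190 + -3.8500) = (-6.7720, 7.1690)
link 3: phi[3] = 130 + -75 + 180 + 75 = 310 deg
  cos(310 deg) = 0.6428, sin(310 deg) = -0.7660
  joint[4] = (-6.7720, 7.1690) + 6.4 * (0.6428, -0.7660) = (-6.7720 + 4.1138, 7.1690 + -4.9027) = (-2.6582, 2.2663)
End effector: (-2.6582, 2.2663)

Answer: -2.6582 2.2663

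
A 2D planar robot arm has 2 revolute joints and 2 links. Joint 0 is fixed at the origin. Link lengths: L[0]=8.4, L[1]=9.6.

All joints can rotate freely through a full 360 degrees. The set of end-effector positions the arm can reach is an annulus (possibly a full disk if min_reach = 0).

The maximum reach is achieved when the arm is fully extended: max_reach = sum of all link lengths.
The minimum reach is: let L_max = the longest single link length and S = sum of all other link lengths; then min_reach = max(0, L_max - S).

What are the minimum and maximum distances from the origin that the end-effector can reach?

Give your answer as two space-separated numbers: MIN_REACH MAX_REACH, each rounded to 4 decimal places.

Answer: 1.2000 18.0000

Derivation:
Link lengths: [8.4, 9.6]
max_reach = 8.4 + 9.6 = 18
L_max = max([8.4, 9.6]) = 9.6
S (sum of others) = 18 - 9.6 = 8.4
min_reach = max(0, 9.6 - 8.4) = max(0, 1.2) = 1.2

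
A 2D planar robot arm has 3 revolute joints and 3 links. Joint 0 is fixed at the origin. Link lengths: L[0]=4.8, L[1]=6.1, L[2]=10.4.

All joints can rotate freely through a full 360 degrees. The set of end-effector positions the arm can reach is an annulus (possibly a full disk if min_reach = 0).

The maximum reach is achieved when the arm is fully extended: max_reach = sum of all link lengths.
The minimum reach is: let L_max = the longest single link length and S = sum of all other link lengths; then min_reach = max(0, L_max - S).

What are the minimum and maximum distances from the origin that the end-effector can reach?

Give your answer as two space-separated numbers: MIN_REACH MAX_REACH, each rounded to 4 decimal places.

Answer: 0.0000 21.3000

Derivation:
Link lengths: [4.8, 6.1, 10.4]
max_reach = 4.8 + 6.1 + 10.4 = 21.3
L_max = max([4.8, 6.1, 10.4]) = 10.4
S (sum of others) = 21.3 - 10.4 = 10.9
min_reach = max(0, 10.4 - 10.9) = max(0, -0.5) = 0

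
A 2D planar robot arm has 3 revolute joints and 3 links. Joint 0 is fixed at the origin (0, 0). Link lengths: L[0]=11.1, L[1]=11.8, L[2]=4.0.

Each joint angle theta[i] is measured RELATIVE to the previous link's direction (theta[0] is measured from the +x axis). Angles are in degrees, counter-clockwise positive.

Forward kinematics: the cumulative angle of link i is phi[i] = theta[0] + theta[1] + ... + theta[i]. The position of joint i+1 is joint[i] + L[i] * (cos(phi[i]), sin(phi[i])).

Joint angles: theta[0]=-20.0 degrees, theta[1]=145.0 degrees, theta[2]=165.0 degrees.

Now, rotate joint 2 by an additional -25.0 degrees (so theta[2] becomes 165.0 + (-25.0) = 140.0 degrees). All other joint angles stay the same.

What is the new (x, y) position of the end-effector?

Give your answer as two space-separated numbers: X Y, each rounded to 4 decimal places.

joint[0] = (0.0000, 0.0000)  (base)
link 0: phi[0] = -20 = -20 deg
  cos(-20 deg) = 0.9397, sin(-20 deg) = -0.3420
  joint[1] = (0.0000, 0.0000) + 11.1 * (0.9397, -0.3420) = (0.0000 + 10.4306, 0.0000 + -3.7964) = (10.4306, -3.7964)
link 1: phi[1] = -20 + 145 = 125 deg
  cos(125 deg) = -0.5736, sin(125 deg) = 0.8192
  joint[2] = (10.4306, -3.7964) + 11.8 * (-0.5736, 0.8192) = (10.4306 + -6.7682, -3.7964 + 9.6660) = (3.6624, 5.8696)
link 2: phi[2] = -20 + 145 + 140 = 265 deg
  cos(265 deg) = -0.0872, sin(265 deg) = -0.9962
  joint[3] = (3.6624, 5.8696) + 4 * (-0.0872, -0.9962) = (3.6624 + -0.3486, 5.8696 + -3.9848) = (3.3138, 1.8848)
End effector: (3.3138, 1.8848)

Answer: 3.3138 1.8848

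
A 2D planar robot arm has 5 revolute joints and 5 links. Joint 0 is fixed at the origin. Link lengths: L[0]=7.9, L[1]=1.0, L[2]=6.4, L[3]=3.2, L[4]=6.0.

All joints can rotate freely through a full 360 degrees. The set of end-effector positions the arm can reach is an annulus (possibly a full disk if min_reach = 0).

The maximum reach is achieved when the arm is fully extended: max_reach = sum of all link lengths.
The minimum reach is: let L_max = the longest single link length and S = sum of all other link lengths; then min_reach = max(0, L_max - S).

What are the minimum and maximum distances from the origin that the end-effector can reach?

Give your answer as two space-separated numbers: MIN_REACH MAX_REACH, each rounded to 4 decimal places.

Answer: 0.0000 24.5000

Derivation:
Link lengths: [7.9, 1.0, 6.4, 3.2, 6.0]
max_reach = 7.9 + 1 + 6.4 + 3.2 + 6 = 24.5
L_max = max([7.9, 1.0, 6.4, 3.2, 6.0]) = 7.9
S (sum of others) = 24.5 - 7.9 = 16.6
min_reach = max(0, 7.9 - 16.6) = max(0, -8.7) = 0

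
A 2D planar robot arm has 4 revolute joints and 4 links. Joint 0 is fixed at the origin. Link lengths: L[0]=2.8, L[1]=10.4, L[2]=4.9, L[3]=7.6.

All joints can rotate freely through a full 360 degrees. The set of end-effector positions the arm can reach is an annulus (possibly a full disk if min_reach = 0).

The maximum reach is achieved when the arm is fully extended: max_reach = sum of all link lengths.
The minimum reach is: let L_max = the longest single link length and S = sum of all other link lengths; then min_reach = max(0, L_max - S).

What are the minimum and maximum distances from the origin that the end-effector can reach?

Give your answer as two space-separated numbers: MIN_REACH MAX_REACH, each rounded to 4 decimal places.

Answer: 0.0000 25.7000

Derivation:
Link lengths: [2.8, 10.4, 4.9, 7.6]
max_reach = 2.8 + 10.4 + 4.9 + 7.6 = 25.7
L_max = max([2.8, 10.4, 4.9, 7.6]) = 10.4
S (sum of others) = 25.7 - 10.4 = 15.3
min_reach = max(0, 10.4 - 15.3) = max(0, -4.9) = 0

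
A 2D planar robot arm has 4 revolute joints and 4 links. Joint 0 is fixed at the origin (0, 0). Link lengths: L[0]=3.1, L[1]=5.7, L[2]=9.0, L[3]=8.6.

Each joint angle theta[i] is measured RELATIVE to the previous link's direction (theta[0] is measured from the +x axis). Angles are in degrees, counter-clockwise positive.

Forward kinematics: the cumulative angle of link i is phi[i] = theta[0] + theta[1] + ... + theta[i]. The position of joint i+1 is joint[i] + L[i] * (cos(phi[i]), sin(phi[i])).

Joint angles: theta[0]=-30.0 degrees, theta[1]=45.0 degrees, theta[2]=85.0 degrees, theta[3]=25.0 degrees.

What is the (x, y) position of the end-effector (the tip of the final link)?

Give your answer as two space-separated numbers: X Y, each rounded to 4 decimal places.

joint[0] = (0.0000, 0.0000)  (base)
link 0: phi[0] = -30 = -30 deg
  cos(-30 deg) = 0.8660, sin(-30 deg) = -0.5000
  joint[1] = (0.0000, 0.0000) + 3.1 * (0.8660, -0.5000) = (0.0000 + 2.6847, 0.0000 + -1.5500) = (2.6847, -1.5500)
link 1: phi[1] = -30 + 45 = 15 deg
  cos(15 deg) = 0.9659, sin(15 deg) = 0.2588
  joint[2] = (2.6847, -1.5500) + 5.7 * (0.9659, 0.2588) = (2.6847 + 5.5058, -1.5500 + 1.4753) = (8.1905, -0.0747)
link 2: phi[2] = -30 + 45 + 85 = 100 deg
  cos(100 deg) = -0.1736, sin(100 deg) = 0.9848
  joint[3] = (8.1905, -0.0747) + 9 * (-0.1736, 0.9848) = (8.1905 + -1.5628, -0.0747 + 8.8633) = (6.6276, 8.7885)
link 3: phi[3] = -30 + 45 + 85 + 25 = 125 deg
  cos(125 deg) = -0.5736, sin(125 deg) = 0.8192
  joint[4] = (6.6276, 8.7885) + 8.6 * (-0.5736, 0.8192) = (6.6276 + -4.9328, 8.7885 + 7.0447) = (1.6949, 15.8332)
End effector: (1.6949, 15.8332)

Answer: 1.6949 15.8332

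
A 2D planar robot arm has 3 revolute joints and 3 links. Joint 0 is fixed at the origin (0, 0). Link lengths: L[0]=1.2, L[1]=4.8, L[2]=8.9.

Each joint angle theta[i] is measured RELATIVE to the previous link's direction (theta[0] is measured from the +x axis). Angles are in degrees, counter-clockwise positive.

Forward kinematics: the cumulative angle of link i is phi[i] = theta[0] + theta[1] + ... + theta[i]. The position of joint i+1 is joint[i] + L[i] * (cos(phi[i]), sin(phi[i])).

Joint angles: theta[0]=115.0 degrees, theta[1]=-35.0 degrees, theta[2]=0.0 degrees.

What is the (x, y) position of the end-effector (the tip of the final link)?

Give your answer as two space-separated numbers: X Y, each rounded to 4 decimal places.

Answer: 1.8718 14.5794

Derivation:
joint[0] = (0.0000, 0.0000)  (base)
link 0: phi[0] = 115 = 115 deg
  cos(115 deg) = -0.4226, sin(115 deg) = 0.9063
  joint[1] = (0.0000, 0.0000) + 1.2 * (-0.4226, 0.9063) = (0.0000 + -0.5071, 0.0000 + 1.0876) = (-0.5071, 1.0876)
link 1: phi[1] = 115 + -35 = 80 deg
  cos(80 deg) = 0.1736, sin(80 deg) = 0.9848
  joint[2] = (-0.5071, 1.0876) + 4.8 * (0.1736, 0.9848) = (-0.5071 + 0.8335, 1.0876 + 4.7271) = (0.3264, 5.8146)
link 2: phi[2] = 115 + -35 + 0 = 80 deg
  cos(80 deg) = 0.1736, sin(80 deg) = 0.9848
  joint[3] = (0.3264, 5.8146) + 8.9 * (0.1736, 0.9848) = (0.3264 + 1.5455, 5.8146 + 8.7648) = (1.8718, 14.5794)
End effector: (1.8718, 14.5794)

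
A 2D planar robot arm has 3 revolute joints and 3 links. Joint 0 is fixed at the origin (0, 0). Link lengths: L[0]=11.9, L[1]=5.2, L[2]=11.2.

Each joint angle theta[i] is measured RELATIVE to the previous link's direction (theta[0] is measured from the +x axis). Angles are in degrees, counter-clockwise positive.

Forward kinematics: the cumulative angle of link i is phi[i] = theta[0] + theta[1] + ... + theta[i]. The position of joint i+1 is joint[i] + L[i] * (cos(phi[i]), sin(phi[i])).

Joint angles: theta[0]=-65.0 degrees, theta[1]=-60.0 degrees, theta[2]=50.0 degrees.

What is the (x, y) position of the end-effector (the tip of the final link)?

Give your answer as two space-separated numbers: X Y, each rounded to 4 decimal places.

joint[0] = (0.0000, 0.0000)  (base)
link 0: phi[0] = -65 = -65 deg
  cos(-65 deg) = 0.4226, sin(-65 deg) = -0.9063
  joint[1] = (0.0000, 0.0000) + 11.9 * (0.4226, -0.9063) = (0.0000 + 5.0292, 0.0000 + -10.7851) = (5.0292, -10.7851)
link 1: phi[1] = -65 + -60 = -125 deg
  cos(-125 deg) = -0.5736, sin(-125 deg) = -0.8192
  joint[2] = (5.0292, -10.7851) + 5.2 * (-0.5736, -0.8192) = (5.0292 + -2.9826, -10.7851 + -4.2596) = (2.0466, -15.0447)
link 2: phi[2] = -65 + -60 + 50 = -75 deg
  cos(-75 deg) = 0.2588, sin(-75 deg) = -0.9659
  joint[3] = (2.0466, -15.0447) + 11.2 * (0.2588, -0.9659) = (2.0466 + 2.8988, -15.0447 + -10.8184) = (4.9453, -25.8630)
End effector: (4.9453, -25.8630)

Answer: 4.9453 -25.8630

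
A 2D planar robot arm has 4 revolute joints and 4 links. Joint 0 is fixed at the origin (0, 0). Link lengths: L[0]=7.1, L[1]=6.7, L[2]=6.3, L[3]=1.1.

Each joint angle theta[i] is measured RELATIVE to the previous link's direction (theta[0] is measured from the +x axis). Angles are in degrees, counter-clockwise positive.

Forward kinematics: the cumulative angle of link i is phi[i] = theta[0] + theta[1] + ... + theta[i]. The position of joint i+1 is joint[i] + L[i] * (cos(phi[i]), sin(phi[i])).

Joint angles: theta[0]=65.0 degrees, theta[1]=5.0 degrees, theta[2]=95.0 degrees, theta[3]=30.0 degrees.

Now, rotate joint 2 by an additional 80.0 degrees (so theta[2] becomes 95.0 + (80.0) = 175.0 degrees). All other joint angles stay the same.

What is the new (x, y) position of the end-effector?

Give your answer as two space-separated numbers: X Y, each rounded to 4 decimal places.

Answer: 2.7255 5.9252

Derivation:
joint[0] = (0.0000, 0.0000)  (base)
link 0: phi[0] = 65 = 65 deg
  cos(65 deg) = 0.4226, sin(65 deg) = 0.9063
  joint[1] = (0.0000, 0.0000) + 7.1 * (0.4226, 0.9063) = (0.0000 + 3.0006, 0.0000 + 6.4348) = (3.0006, 6.4348)
link 1: phi[1] = 65 + 5 = 70 deg
  cos(70 deg) = 0.3420, sin(70 deg) = 0.9397
  joint[2] = (3.0006, 6.4348) + 6.7 * (0.3420, 0.9397) = (3.0006 + 2.2915, 6.4348 + 6.2959) = (5.2921, 12.7307)
link 2: phi[2] = 65 + 5 + 175 = 245 deg
  cos(245 deg) = -0.4226, sin(245 deg) = -0.9063
  joint[3] = (5.2921, 12.7307) + 6.3 * (-0.4226, -0.9063) = (5.2921 + -2.6625, 12.7307 + -5.7097) = (2.6296, 7.0210)
link 3: phi[3] = 65 + 5 + 175 + 30 = 275 deg
  cos(275 deg) = 0.0872, sin(275 deg) = -0.9962
  joint[4] = (2.6296, 7.0210) + 1.1 * (0.0872, -0.9962) = (2.6296 + 0.0959, 7.0210 + -1.0958) = (2.7255, 5.9252)
End effector: (2.7255, 5.9252)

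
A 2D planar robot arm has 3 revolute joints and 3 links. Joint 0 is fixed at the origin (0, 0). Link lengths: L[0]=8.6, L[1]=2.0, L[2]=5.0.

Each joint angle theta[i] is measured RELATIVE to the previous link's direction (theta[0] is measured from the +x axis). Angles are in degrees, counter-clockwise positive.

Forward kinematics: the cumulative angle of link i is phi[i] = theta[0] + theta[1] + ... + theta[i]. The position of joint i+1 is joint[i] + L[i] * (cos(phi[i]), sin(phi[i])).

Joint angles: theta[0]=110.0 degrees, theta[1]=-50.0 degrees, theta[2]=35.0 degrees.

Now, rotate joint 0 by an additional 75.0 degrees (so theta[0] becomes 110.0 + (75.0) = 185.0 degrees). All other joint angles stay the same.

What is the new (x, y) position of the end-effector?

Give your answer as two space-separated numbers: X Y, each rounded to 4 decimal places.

joint[0] = (0.0000, 0.0000)  (base)
link 0: phi[0] = 185 = 185 deg
  cos(185 deg) = -0.9962, sin(185 deg) = -0.0872
  joint[1] = (0.0000, 0.0000) + 8.6 * (-0.9962, -0.0872) = (0.0000 + -8.5673, 0.0000 + -0.7495) = (-8.5673, -0.7495)
link 1: phi[1] = 185 + -50 = 135 deg
  cos(135 deg) = -0.7071, sin(135 deg) = 0.7071
  joint[2] = (-8.5673, -0.7495) + 2 * (-0.7071, 0.7071) = (-8.5673 + -1.4142, -0.7495 + 1.4142) = (-9.9815, 0.6647)
link 2: phi[2] = 185 + -50 + 35 = 170 deg
  cos(170 deg) = -0.9848, sin(170 deg) = 0.1736
  joint[3] = (-9.9815, 0.6647) + 5 * (-0.9848, 0.1736) = (-9.9815 + -4.9240, 0.6647 + 0.8682) = (-14.9055, 1.5329)
End effector: (-14.9055, 1.5329)

Answer: -14.9055 1.5329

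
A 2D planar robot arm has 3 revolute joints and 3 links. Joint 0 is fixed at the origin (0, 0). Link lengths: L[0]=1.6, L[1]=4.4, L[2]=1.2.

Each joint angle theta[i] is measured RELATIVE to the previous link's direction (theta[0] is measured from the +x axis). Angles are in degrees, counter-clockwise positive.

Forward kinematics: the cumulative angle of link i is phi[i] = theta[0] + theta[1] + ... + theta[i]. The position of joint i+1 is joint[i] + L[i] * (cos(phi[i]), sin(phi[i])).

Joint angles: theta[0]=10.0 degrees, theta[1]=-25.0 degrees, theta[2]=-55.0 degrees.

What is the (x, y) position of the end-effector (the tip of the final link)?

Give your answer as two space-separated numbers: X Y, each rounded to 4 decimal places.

joint[0] = (0.0000, 0.0000)  (base)
link 0: phi[0] = 10 = 10 deg
  cos(10 deg) = 0.9848, sin(10 deg) = 0.1736
  joint[1] = (0.0000, 0.0000) + 1.6 * (0.9848, 0.1736) = (0.0000 + 1.5757, 0.0000 + 0.2778) = (1.5757, 0.2778)
link 1: phi[1] = 10 + -25 = -15 deg
  cos(-15 deg) = 0.9659, sin(-15 deg) = -0.2588
  joint[2] = (1.5757, 0.2778) + 4.4 * (0.9659, -0.2588) = (1.5757 + 4.2501, 0.2778 + -1.1388) = (5.8258, -0.8610)
link 2: phi[2] = 10 + -25 + -55 = -70 deg
  cos(-70 deg) = 0.3420, sin(-70 deg) = -0.9397
  joint[3] = (5.8258, -0.8610) + 1.2 * (0.3420, -0.9397) = (5.8258 + 0.4104, -0.8610 + -1.1276) = (6.2362, -1.9886)
End effector: (6.2362, -1.9886)

Answer: 6.2362 -1.9886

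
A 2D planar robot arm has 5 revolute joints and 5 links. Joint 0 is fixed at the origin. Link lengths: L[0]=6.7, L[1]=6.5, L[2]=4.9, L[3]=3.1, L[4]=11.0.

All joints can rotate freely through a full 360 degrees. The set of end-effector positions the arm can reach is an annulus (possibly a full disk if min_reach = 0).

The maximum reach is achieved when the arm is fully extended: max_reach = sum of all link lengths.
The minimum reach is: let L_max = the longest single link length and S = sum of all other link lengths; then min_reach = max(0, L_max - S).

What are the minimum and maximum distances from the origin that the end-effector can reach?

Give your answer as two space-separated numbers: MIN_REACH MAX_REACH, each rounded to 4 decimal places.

Link lengths: [6.7, 6.5, 4.9, 3.1, 11.0]
max_reach = 6.7 + 6.5 + 4.9 + 3.1 + 11 = 32.2
L_max = max([6.7, 6.5, 4.9, 3.1, 11.0]) = 11
S (sum of others) = 32.2 - 11 = 21.2
min_reach = max(0, 11 - 21.2) = max(0, -10.2) = 0

Answer: 0.0000 32.2000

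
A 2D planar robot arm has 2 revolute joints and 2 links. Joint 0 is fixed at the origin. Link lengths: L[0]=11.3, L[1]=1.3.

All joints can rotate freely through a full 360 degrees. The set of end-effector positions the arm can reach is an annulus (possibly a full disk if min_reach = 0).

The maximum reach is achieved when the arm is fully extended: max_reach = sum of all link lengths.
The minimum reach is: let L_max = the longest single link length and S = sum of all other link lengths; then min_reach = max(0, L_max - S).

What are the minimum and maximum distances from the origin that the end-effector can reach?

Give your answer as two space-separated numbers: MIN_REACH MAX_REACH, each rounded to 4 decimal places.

Link lengths: [11.3, 1.3]
max_reach = 11.3 + 1.3 = 12.6
L_max = max([11.3, 1.3]) = 11.3
S (sum of others) = 12.6 - 11.3 = 1.3
min_reach = max(0, 11.3 - 1.3) = max(0, 10) = 10

Answer: 10.0000 12.6000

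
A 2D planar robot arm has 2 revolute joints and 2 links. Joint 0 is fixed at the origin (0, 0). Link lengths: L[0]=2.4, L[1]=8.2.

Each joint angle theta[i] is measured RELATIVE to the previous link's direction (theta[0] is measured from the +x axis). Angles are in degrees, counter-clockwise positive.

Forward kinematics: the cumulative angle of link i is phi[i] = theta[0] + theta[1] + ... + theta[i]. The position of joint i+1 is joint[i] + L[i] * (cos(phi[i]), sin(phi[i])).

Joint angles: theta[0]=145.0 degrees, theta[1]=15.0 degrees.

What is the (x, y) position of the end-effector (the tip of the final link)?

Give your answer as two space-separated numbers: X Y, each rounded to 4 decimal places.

Answer: -9.6714 4.1811

Derivation:
joint[0] = (0.0000, 0.0000)  (base)
link 0: phi[0] = 145 = 145 deg
  cos(145 deg) = -0.8192, sin(145 deg) = 0.5736
  joint[1] = (0.0000, 0.0000) + 2.4 * (-0.8192, 0.5736) = (0.0000 + -1.9660, 0.0000 + 1.3766) = (-1.9660, 1.3766)
link 1: phi[1] = 145 + 15 = 160 deg
  cos(160 deg) = -0.9397, sin(160 deg) = 0.3420
  joint[2] = (-1.9660, 1.3766) + 8.2 * (-0.9397, 0.3420) = (-1.9660 + -7.7055, 1.3766 + 2.8046) = (-9.6714, 4.1811)
End effector: (-9.6714, 4.1811)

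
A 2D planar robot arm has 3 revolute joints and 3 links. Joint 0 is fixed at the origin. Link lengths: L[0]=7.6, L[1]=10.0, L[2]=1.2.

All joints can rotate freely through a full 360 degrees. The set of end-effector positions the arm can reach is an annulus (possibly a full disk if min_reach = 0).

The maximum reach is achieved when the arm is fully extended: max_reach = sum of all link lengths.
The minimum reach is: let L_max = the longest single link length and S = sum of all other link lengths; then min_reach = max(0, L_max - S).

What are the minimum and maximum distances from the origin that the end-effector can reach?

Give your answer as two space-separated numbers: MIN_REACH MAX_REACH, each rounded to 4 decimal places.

Link lengths: [7.6, 10.0, 1.2]
max_reach = 7.6 + 10 + 1.2 = 18.8
L_max = max([7.6, 10.0, 1.2]) = 10
S (sum of others) = 18.8 - 10 = 8.8
min_reach = max(0, 10 - 8.8) = max(0, 1.2) = 1.2

Answer: 1.2000 18.8000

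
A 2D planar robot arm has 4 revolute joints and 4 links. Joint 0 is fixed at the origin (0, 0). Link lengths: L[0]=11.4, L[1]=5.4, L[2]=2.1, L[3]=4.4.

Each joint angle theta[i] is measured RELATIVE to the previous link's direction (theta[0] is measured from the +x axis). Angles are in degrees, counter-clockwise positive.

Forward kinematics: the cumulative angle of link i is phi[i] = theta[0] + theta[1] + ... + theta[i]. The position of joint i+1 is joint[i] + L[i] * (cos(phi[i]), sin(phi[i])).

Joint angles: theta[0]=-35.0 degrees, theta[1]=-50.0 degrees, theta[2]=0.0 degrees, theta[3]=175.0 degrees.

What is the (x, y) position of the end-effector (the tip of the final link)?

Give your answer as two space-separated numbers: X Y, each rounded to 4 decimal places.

Answer: 9.9920 -9.6102

Derivation:
joint[0] = (0.0000, 0.0000)  (base)
link 0: phi[0] = -35 = -35 deg
  cos(-35 deg) = 0.8192, sin(-35 deg) = -0.5736
  joint[1] = (0.0000, 0.0000) + 11.4 * (0.8192, -0.5736) = (0.0000 + 9.3383, 0.0000 + -6.5388) = (9.3383, -6.5388)
link 1: phi[1] = -35 + -50 = -85 deg
  cos(-85 deg) = 0.0872, sin(-85 deg) = -0.9962
  joint[2] = (9.3383, -6.5388) + 5.4 * (0.0872, -0.9962) = (9.3383 + 0.4706, -6.5388 + -5.3795) = (9.8090, -11.9182)
link 2: phi[2] = -35 + -50 + 0 = -85 deg
  cos(-85 deg) = 0.0872, sin(-85 deg) = -0.9962
  joint[3] = (9.8090, -11.9182) + 2.1 * (0.0872, -0.9962) = (9.8090 + 0.1830, -11.9182 + -2.0920) = (9.9920, -14.0102)
link 3: phi[3] = -35 + -50 + 0 + 175 = 90 deg
  cos(90 deg) = 0.0000, sin(90 deg) = 1.0000
  joint[4] = (9.9920, -14.0102) + 4.4 * (0.0000, 1.0000) = (9.9920 + 0.0000, -14.0102 + 4.4000) = (9.9920, -9.6102)
End effector: (9.9920, -9.6102)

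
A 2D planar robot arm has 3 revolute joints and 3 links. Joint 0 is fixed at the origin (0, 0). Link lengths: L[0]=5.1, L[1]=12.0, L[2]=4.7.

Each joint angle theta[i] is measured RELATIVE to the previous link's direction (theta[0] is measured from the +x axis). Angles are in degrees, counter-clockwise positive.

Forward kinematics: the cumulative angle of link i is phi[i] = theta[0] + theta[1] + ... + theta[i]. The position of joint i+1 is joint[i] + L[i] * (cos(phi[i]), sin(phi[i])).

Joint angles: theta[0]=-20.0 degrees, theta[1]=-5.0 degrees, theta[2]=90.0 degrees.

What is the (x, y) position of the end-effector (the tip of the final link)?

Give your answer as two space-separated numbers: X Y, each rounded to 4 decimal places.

Answer: 17.6544 -2.5561

Derivation:
joint[0] = (0.0000, 0.0000)  (base)
link 0: phi[0] = -20 = -20 deg
  cos(-20 deg) = 0.9397, sin(-20 deg) = -0.3420
  joint[1] = (0.0000, 0.0000) + 5.1 * (0.9397, -0.3420) = (0.0000 + 4.7924, 0.0000 + -1.7443) = (4.7924, -1.7443)
link 1: phi[1] = -20 + -5 = -25 deg
  cos(-25 deg) = 0.9063, sin(-25 deg) = -0.4226
  joint[2] = (4.7924, -1.7443) + 12 * (0.9063, -0.4226) = (4.7924 + 10.8757, -1.7443 + -5.0714) = (15.6681, -6.8157)
link 2: phi[2] = -20 + -5 + 90 = 65 deg
  cos(65 deg) = 0.4226, sin(65 deg) = 0.9063
  joint[3] = (15.6681, -6.8157) + 4.7 * (0.4226, 0.9063) = (15.6681 + 1.9863, -6.8157 + 4.2596) = (17.6544, -2.5561)
End effector: (17.6544, -2.5561)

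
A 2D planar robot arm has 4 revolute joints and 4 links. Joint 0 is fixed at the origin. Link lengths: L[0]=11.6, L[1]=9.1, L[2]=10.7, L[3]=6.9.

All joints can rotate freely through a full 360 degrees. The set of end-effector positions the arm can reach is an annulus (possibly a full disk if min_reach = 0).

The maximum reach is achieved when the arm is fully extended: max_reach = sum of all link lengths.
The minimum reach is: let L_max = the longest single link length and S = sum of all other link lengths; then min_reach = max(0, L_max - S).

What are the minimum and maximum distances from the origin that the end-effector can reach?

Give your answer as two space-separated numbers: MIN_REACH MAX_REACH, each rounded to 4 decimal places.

Link lengths: [11.6, 9.1, 10.7, 6.9]
max_reach = 11.6 + 9.1 + 10.7 + 6.9 = 38.3
L_max = max([11.6, 9.1, 10.7, 6.9]) = 11.6
S (sum of others) = 38.3 - 11.6 = 26.7
min_reach = max(0, 11.6 - 26.7) = max(0, -15.1) = 0

Answer: 0.0000 38.3000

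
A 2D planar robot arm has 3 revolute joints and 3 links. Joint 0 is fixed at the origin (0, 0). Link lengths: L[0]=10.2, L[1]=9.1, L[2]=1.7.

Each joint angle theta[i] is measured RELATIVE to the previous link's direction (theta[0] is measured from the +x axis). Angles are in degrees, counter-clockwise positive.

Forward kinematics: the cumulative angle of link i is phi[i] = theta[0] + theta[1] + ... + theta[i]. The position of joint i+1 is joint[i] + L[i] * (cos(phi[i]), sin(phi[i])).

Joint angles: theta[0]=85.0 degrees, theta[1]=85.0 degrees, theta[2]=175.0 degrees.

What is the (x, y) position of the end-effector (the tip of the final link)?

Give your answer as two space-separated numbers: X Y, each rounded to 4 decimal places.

joint[0] = (0.0000, 0.0000)  (base)
link 0: phi[0] = 85 = 85 deg
  cos(85 deg) = 0.0872, sin(85 deg) = 0.9962
  joint[1] = (0.0000, 0.0000) + 10.2 * (0.0872, 0.9962) = (0.0000 + 0.8890, 0.0000 + 10.1612) = (0.8890, 10.1612)
link 1: phi[1] = 85 + 85 = 170 deg
  cos(170 deg) = -0.9848, sin(170 deg) = 0.1736
  joint[2] = (0.8890, 10.1612) + 9.1 * (-0.9848, 0.1736) = (0.8890 + -8.9618, 10.1612 + 1.5802) = (-8.0728, 11.7414)
link 2: phi[2] = 85 + 85 + 175 = 345 deg
  cos(345 deg) = 0.9659, sin(345 deg) = -0.2588
  joint[3] = (-8.0728, 11.7414) + 1.7 * (0.9659, -0.2588) = (-8.0728 + 1.6421, 11.7414 + -0.4400) = (-6.4307, 11.3014)
End effector: (-6.4307, 11.3014)

Answer: -6.4307 11.3014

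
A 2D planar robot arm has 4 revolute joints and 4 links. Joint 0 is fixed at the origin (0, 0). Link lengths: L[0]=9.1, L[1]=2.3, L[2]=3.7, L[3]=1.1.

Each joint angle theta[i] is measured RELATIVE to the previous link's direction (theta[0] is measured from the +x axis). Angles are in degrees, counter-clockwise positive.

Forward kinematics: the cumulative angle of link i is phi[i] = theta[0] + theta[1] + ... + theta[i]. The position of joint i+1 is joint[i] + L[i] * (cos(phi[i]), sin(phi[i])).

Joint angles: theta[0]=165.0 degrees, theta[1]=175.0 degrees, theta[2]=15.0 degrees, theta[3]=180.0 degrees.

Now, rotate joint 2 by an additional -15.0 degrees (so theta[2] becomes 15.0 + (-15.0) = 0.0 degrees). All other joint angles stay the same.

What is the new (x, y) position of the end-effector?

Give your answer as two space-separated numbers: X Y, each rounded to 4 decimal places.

Answer: -4.1854 0.6794

Derivation:
joint[0] = (0.0000, 0.0000)  (base)
link 0: phi[0] = 165 = 165 deg
  cos(165 deg) = -0.9659, sin(165 deg) = 0.2588
  joint[1] = (0.0000, 0.0000) + 9.1 * (-0.9659, 0.2588) = (0.0000 + -8.7899, 0.0000 + 2.3553) = (-8.7899, 2.3553)
link 1: phi[1] = 165 + 175 = 340 deg
  cos(340 deg) = 0.9397, sin(340 deg) = -0.3420
  joint[2] = (-8.7899, 2.3553) + 2.3 * (0.9397, -0.3420) = (-8.7899 + 2.1613, 2.3553 + -0.7866) = (-6.6286, 1.5686)
link 2: phi[2] = 165 + 175 + 0 = 340 deg
  cos(340 deg) = 0.9397, sin(340 deg) = -0.3420
  joint[3] = (-6.6286, 1.5686) + 3.7 * (0.9397, -0.3420) = (-6.6286 + 3.4769, 1.5686 + -1.2655) = (-3.1518, 0.3031)
link 3: phi[3] = 165 + 175 + 0 + 180 = 520 deg
  cos(520 deg) = -0.9397, sin(520 deg) = 0.3420
  joint[4] = (-3.1518, 0.3031) + 1.1 * (-0.9397, 0.3420) = (-3.1518 + -1.0337, 0.3031 + 0.3762) = (-4.1854, 0.6794)
End effector: (-4.1854, 0.6794)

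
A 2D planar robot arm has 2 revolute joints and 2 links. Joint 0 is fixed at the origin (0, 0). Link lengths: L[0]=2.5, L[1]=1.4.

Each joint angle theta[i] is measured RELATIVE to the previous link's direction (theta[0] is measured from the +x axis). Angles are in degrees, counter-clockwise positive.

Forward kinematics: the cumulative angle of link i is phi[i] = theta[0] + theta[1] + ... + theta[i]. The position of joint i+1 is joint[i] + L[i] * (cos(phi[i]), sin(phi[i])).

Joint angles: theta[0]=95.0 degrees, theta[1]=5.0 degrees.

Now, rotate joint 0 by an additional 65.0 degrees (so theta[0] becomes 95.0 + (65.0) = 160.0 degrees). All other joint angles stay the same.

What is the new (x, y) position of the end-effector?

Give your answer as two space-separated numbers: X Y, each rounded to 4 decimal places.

Answer: -3.7015 1.2174

Derivation:
joint[0] = (0.0000, 0.0000)  (base)
link 0: phi[0] = 160 = 160 deg
  cos(160 deg) = -0.9397, sin(160 deg) = 0.3420
  joint[1] = (0.0000, 0.0000) + 2.5 * (-0.9397, 0.3420) = (0.0000 + -2.3492, 0.0000 + 0.8551) = (-2.3492, 0.8551)
link 1: phi[1] = 160 + 5 = 165 deg
  cos(165 deg) = -0.9659, sin(165 deg) = 0.2588
  joint[2] = (-2.3492, 0.8551) + 1.4 * (-0.9659, 0.2588) = (-2.3492 + -1.3523, 0.8551 + 0.3623) = (-3.7015, 1.2174)
End effector: (-3.7015, 1.2174)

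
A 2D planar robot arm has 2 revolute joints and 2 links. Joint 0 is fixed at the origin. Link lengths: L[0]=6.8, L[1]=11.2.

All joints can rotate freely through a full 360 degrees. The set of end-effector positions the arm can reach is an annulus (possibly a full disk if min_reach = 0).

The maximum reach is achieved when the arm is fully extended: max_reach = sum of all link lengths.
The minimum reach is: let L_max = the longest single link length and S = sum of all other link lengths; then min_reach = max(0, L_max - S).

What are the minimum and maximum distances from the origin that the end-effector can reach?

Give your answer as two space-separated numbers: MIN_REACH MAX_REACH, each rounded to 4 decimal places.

Link lengths: [6.8, 11.2]
max_reach = 6.8 + 11.2 = 18
L_max = max([6.8, 11.2]) = 11.2
S (sum of others) = 18 - 11.2 = 6.8
min_reach = max(0, 11.2 - 6.8) = max(0, 4.4) = 4.4

Answer: 4.4000 18.0000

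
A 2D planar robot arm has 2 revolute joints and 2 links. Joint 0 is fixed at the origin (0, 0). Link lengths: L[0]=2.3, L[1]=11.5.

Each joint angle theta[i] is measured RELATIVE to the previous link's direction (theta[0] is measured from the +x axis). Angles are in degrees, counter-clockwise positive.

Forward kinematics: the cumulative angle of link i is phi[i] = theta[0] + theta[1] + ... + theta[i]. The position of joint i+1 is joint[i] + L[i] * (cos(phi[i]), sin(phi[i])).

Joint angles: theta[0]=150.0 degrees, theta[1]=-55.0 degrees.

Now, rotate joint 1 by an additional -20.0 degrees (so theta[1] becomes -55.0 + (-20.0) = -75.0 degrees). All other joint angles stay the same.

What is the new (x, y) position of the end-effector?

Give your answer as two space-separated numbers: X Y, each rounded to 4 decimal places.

joint[0] = (0.0000, 0.0000)  (base)
link 0: phi[0] = 150 = 150 deg
  cos(150 deg) = -0.8660, sin(150 deg) = 0.5000
  joint[1] = (0.0000, 0.0000) + 2.3 * (-0.8660, 0.5000) = (0.0000 + -1.9919, 0.0000 + 1.1500) = (-1.9919, 1.1500)
link 1: phi[1] = 150 + -75 = 75 deg
  cos(75 deg) = 0.2588, sin(75 deg) = 0.9659
  joint[2] = (-1.9919, 1.1500) + 11.5 * (0.2588, 0.9659) = (-1.9919 + 2.9764, 1.1500 + 11.1081) = (0.9846, 12.2581)
End effector: (0.9846, 12.2581)

Answer: 0.9846 12.2581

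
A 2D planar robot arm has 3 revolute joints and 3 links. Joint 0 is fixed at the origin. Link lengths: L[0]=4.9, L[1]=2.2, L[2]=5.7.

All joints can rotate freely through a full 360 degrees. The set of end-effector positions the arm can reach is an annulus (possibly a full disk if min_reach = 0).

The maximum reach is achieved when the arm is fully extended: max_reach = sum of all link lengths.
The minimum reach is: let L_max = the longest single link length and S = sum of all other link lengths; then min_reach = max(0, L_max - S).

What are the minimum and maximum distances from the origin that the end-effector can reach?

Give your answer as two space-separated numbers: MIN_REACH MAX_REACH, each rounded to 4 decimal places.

Answer: 0.0000 12.8000

Derivation:
Link lengths: [4.9, 2.2, 5.7]
max_reach = 4.9 + 2.2 + 5.7 = 12.8
L_max = max([4.9, 2.2, 5.7]) = 5.7
S (sum of others) = 12.8 - 5.7 = 7.1
min_reach = max(0, 5.7 - 7.1) = max(0, -1.4) = 0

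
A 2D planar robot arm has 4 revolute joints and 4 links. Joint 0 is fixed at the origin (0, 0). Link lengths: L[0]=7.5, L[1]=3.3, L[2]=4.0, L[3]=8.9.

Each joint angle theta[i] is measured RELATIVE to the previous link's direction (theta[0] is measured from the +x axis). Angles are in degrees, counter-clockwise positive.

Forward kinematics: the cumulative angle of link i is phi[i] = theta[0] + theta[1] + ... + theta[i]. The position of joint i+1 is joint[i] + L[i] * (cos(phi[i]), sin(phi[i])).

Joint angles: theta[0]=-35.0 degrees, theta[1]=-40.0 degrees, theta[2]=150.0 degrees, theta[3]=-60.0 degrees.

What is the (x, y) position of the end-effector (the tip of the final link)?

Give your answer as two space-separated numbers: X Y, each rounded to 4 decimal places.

Answer: 16.6298 -1.3222

Derivation:
joint[0] = (0.0000, 0.0000)  (base)
link 0: phi[0] = -35 = -35 deg
  cos(-35 deg) = 0.8192, sin(-35 deg) = -0.5736
  joint[1] = (0.0000, 0.0000) + 7.5 * (0.8192, -0.5736) = (0.0000 + 6.1436, 0.0000 + -4.3018) = (6.1436, -4.3018)
link 1: phi[1] = -35 + -40 = -75 deg
  cos(-75 deg) = 0.2588, sin(-75 deg) = -0.9659
  joint[2] = (6.1436, -4.3018) + 3.3 * (0.2588, -0.9659) = (6.1436 + 0.8541, -4.3018 + -3.1876) = (6.9977, -7.4894)
link 2: phi[2] = -35 + -40 + 150 = 75 deg
  cos(75 deg) = 0.2588, sin(75 deg) = 0.9659
  joint[3] = (6.9977, -7.4894) + 4 * (0.2588, 0.9659) = (6.9977 + 1.0353, -7.4894 + 3.8637) = (8.0330, -3.6257)
link 3: phi[3] = -35 + -40 + 150 + -60 = 15 deg
  cos(15 deg) = 0.9659, sin(15 deg) = 0.2588
  joint[4] = (8.0330, -3.6257) + 8.9 * (0.9659, 0.2588) = (8.0330 + 8.5967, -3.6257 + 2.3035) = (16.6298, -1.3222)
End effector: (16.6298, -1.3222)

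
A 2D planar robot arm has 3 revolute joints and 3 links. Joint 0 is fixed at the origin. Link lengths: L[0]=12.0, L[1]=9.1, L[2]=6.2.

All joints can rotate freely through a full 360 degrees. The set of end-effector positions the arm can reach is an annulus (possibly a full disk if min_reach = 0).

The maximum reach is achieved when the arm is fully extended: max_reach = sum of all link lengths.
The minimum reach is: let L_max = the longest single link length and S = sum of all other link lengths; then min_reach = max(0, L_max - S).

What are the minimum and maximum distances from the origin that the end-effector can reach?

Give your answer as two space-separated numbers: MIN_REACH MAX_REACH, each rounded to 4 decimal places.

Link lengths: [12.0, 9.1, 6.2]
max_reach = 12 + 9.1 + 6.2 = 27.3
L_max = max([12.0, 9.1, 6.2]) = 12
S (sum of others) = 27.3 - 12 = 15.3
min_reach = max(0, 12 - 15.3) = max(0, -3.3) = 0

Answer: 0.0000 27.3000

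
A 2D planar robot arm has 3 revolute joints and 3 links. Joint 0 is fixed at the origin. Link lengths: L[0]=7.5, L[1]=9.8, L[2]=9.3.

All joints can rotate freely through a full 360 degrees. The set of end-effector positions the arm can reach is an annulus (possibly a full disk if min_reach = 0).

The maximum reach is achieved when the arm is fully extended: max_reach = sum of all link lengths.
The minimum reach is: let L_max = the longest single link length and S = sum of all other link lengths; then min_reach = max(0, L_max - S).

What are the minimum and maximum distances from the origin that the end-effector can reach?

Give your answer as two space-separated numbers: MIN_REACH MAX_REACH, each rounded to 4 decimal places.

Link lengths: [7.5, 9.8, 9.3]
max_reach = 7.5 + 9.8 + 9.3 = 26.6
L_max = max([7.5, 9.8, 9.3]) = 9.8
S (sum of others) = 26.6 - 9.8 = 16.8
min_reach = max(0, 9.8 - 16.8) = max(0, -7) = 0

Answer: 0.0000 26.6000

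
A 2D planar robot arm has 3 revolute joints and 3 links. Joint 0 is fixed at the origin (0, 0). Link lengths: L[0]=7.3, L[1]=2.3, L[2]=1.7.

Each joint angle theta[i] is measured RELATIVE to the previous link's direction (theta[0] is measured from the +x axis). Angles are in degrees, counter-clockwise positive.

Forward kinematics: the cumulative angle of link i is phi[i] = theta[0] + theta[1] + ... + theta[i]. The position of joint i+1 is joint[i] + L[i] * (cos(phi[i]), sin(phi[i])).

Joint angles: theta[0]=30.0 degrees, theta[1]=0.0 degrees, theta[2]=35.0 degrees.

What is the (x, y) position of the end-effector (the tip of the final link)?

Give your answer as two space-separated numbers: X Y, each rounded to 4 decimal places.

joint[0] = (0.0000, 0.0000)  (base)
link 0: phi[0] = 30 = 30 deg
  cos(30 deg) = 0.8660, sin(30 deg) = 0.5000
  joint[1] = (0.0000, 0.0000) + 7.3 * (0.8660, 0.5000) = (0.0000 + 6.3220, 0.0000 + 3.6500) = (6.3220, 3.6500)
link 1: phi[1] = 30 + 0 = 30 deg
  cos(30 deg) = 0.8660, sin(30 deg) = 0.5000
  joint[2] = (6.3220, 3.6500) + 2.3 * (0.8660, 0.5000) = (6.3220 + 1.9919, 3.6500 + 1.1500) = (8.3138, 4.8000)
link 2: phi[2] = 30 + 0 + 35 = 65 deg
  cos(65 deg) = 0.4226, sin(65 deg) = 0.9063
  joint[3] = (8.3138, 4.8000) + 1.7 * (0.4226, 0.9063) = (8.3138 + 0.7185, 4.8000 + 1.5407) = (9.0323, 6.3407)
End effector: (9.0323, 6.3407)

Answer: 9.0323 6.3407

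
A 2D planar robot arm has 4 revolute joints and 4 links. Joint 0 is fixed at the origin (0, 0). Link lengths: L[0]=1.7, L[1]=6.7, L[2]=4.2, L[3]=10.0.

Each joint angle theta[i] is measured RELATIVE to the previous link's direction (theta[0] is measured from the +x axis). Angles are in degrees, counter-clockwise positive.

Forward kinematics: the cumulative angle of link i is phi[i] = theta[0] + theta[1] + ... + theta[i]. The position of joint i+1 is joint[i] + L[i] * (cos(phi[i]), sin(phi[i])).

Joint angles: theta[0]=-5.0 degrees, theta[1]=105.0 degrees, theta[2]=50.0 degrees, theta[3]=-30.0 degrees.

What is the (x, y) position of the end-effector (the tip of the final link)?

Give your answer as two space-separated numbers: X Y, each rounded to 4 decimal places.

Answer: -8.1072 17.2103

Derivation:
joint[0] = (0.0000, 0.0000)  (base)
link 0: phi[0] = -5 = -5 deg
  cos(-5 deg) = 0.9962, sin(-5 deg) = -0.0872
  joint[1] = (0.0000, 0.0000) + 1.7 * (0.9962, -0.0872) = (0.0000 + 1.6935, 0.0000 + -0.1482) = (1.6935, -0.1482)
link 1: phi[1] = -5 + 105 = 100 deg
  cos(100 deg) = -0.1736, sin(100 deg) = 0.9848
  joint[2] = (1.6935, -0.1482) + 6.7 * (-0.1736, 0.9848) = (1.6935 + -1.1634, -0.1482 + 6.5982) = (0.5301, 6.4500)
link 2: phi[2] = -5 + 105 + 50 = 150 deg
  cos(150 deg) = -0.8660, sin(150 deg) = 0.5000
  joint[3] = (0.5301, 6.4500) + 4.2 * (-0.8660, 0.5000) = (0.5301 + -3.6373, 6.4500 + 2.1000) = (-3.1072, 8.5500)
link 3: phi[3] = -5 + 105 + 50 + -30 = 120 deg
  cos(120 deg) = -0.5000, sin(120 deg) = 0.8660
  joint[4] = (-3.1072, 8.5500) + 10 * (-0.5000, 0.8660) = (-3.1072 + -5.0000, 8.5500 + 8.6603) = (-8.1072, 17.2103)
End effector: (-8.1072, 17.2103)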